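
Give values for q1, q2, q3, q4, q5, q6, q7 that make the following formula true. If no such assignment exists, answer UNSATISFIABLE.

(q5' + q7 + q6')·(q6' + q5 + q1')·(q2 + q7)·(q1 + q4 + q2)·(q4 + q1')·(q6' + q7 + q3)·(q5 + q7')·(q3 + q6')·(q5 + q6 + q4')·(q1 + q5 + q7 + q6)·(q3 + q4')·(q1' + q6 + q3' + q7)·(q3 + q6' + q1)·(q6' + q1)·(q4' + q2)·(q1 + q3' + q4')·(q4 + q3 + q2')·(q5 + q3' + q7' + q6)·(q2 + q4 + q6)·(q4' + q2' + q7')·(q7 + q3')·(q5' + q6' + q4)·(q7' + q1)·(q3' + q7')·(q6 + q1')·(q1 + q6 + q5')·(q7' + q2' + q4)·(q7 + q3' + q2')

UNSATISFIABLE

Try q2 = 1.
Try q4 = 1.
From the singleton clause (q3), q3 = 1.
From the singleton clause (q1), q1 = 1.
From the singleton clause (q7'), q7 = 0.
Now (q7) is unsatisfied and unit — conflict.
So q4 must be the other value — set q4 = 0.
From the singleton clause (q1'), q1 = 0.
From the singleton clause (q6'), q6 = 0.
From the singleton clause (q3), q3 = 1.
From the singleton clause (q7), q7 = 1.
Now (q7') is unsatisfied and unit — conflict.
Either choice for q4 ends in contradiction.
So q2 must be the other value — set q2 = 0.
From the singleton clause (q7), q7 = 1.
From the singleton clause (q5), q5 = 1.
From the singleton clause (q4'), q4 = 0.
From the singleton clause (q1), q1 = 1.
Now (q1') is unsatisfied and unit — conflict.
Either choice for q2 ends in contradiction.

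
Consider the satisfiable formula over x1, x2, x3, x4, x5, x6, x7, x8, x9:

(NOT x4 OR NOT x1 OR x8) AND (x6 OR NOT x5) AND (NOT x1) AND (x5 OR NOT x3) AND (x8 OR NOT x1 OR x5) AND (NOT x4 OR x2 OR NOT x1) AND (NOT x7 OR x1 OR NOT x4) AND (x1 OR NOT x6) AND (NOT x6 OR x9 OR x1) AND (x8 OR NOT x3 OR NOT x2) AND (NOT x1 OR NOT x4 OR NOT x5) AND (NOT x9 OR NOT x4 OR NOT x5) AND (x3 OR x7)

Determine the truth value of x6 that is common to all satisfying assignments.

False

Suppose x6 = true.
The clause (NOT x1) is unit, so x1 = false.
But (x1) is also a unit clause — contradiction.
So every satisfying assignment has x6 = False.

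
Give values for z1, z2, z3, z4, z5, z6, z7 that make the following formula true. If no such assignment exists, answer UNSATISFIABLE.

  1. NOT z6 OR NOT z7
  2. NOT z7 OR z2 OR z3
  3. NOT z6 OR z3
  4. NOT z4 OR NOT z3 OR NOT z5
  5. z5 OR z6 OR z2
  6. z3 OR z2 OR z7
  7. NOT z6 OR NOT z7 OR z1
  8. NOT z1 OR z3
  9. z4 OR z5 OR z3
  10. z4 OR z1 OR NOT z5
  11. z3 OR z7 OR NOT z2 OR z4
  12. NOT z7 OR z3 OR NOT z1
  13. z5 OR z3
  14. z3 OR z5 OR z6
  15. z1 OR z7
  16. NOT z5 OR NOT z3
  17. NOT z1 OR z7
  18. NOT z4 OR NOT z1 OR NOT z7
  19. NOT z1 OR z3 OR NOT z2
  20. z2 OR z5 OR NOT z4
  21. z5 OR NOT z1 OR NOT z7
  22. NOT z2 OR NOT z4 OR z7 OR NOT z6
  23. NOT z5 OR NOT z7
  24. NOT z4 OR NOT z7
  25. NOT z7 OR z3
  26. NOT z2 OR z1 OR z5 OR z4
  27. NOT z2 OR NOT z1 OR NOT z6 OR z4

UNSATISFIABLE

Branch on z6: set z6 = false.
Branch on z5: set z5 = true.
(NOT z3) alone gives z3 = false.
(NOT z1) alone gives z1 = false.
(z4) alone gives z4 = true.
(z7) alone gives z7 = true.
But (NOT z7) is also a unit clause — contradiction.
That branch fails; take z5 = false instead.
(z2) alone gives z2 = true.
(z3) alone gives z3 = true.
Branch on z1: set z1 = true.
(z7) alone gives z7 = true.
But (NOT z7) is also a unit clause — contradiction.
That branch fails; take z1 = false instead.
(z7) alone gives z7 = true.
(NOT z4) alone gives z4 = false.
But (z4) is also a unit clause — contradiction.
Either choice for z1 ends in contradiction.
Either choice for z5 ends in contradiction.
That branch fails; take z6 = true instead.
(NOT z7) alone gives z7 = false.
(z3) alone gives z3 = true.
(z1) alone gives z1 = true.
But (NOT z1) is also a unit clause — contradiction.
Either choice for z6 ends in contradiction.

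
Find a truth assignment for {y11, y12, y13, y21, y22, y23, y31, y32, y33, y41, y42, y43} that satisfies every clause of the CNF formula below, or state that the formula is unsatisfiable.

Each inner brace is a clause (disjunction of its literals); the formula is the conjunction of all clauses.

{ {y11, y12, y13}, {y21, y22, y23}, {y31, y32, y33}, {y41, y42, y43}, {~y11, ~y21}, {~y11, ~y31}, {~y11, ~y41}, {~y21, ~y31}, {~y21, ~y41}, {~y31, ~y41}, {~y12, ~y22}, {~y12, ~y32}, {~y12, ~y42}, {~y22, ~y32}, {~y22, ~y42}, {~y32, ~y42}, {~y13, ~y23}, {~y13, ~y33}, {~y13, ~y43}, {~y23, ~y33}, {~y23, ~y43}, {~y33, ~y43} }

UNSATISFIABLE

Try y11 = 0.
Try y12 = 1.
Unit clause (~y22) forces y22 = 0.
Unit clause (~y32) forces y32 = 0.
Unit clause (~y42) forces y42 = 0.
Try y21 = 1.
Unit clause (~y31) forces y31 = 0.
Unit clause (y33) forces y33 = 1.
Unit clause (~y41) forces y41 = 0.
Unit clause (y43) forces y43 = 1.
That conflicts with the unit clause (~y43).
Backtrack on y21: now try y21 = 0.
Unit clause (y23) forces y23 = 1.
Unit clause (~y13) forces y13 = 0.
Unit clause (~y33) forces y33 = 0.
Unit clause (y31) forces y31 = 1.
Unit clause (~y41) forces y41 = 0.
Unit clause (y43) forces y43 = 1.
That conflicts with the unit clause (~y43).
Neither y21 = 1 nor y21 = 0 works.
Backtrack on y12: now try y12 = 0.
Unit clause (y13) forces y13 = 1.
Unit clause (~y23) forces y23 = 0.
Unit clause (~y33) forces y33 = 0.
Unit clause (~y43) forces y43 = 0.
Try y21 = 1.
Unit clause (~y31) forces y31 = 0.
Unit clause (y32) forces y32 = 1.
Unit clause (~y41) forces y41 = 0.
Unit clause (y42) forces y42 = 1.
That conflicts with the unit clause (~y42).
Backtrack on y21: now try y21 = 0.
Unit clause (y22) forces y22 = 1.
Unit clause (~y32) forces y32 = 0.
Unit clause (y31) forces y31 = 1.
Unit clause (~y41) forces y41 = 0.
Unit clause (y42) forces y42 = 1.
That conflicts with the unit clause (~y42).
Neither y21 = 1 nor y21 = 0 works.
Neither y12 = 1 nor y12 = 0 works.
Backtrack on y11: now try y11 = 1.
Unit clause (~y21) forces y21 = 0.
Unit clause (~y31) forces y31 = 0.
Unit clause (~y41) forces y41 = 0.
Try y22 = 1.
Unit clause (~y12) forces y12 = 0.
Unit clause (~y32) forces y32 = 0.
Unit clause (y33) forces y33 = 1.
Unit clause (~y42) forces y42 = 0.
Unit clause (y43) forces y43 = 1.
That conflicts with the unit clause (~y43).
Backtrack on y22: now try y22 = 0.
Unit clause (y23) forces y23 = 1.
Unit clause (~y13) forces y13 = 0.
Unit clause (~y33) forces y33 = 0.
Unit clause (y32) forces y32 = 1.
Unit clause (~y12) forces y12 = 0.
Unit clause (~y42) forces y42 = 0.
Unit clause (y43) forces y43 = 1.
That conflicts with the unit clause (~y43).
Neither y22 = 1 nor y22 = 0 works.
Neither y11 = 1 nor y11 = 0 works.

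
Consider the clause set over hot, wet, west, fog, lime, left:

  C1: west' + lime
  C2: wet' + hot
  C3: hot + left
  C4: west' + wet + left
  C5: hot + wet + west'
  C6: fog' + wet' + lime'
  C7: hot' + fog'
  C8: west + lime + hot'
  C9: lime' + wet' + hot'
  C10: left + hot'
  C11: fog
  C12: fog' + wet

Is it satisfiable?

From the singleton clause (fog), fog = 1.
From the singleton clause (hot'), hot = 0.
From the singleton clause (wet'), wet = 0.
But (wet) is also a unit clause — contradiction.
No assignment satisfies every clause.

Unsatisfiable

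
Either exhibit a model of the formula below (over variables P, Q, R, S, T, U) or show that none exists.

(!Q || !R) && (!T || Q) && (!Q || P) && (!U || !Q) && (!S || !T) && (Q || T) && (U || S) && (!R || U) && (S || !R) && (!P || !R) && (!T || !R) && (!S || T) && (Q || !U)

UNSATISFIABLE

Suppose Q = false.
From the singleton clause (!T), T = false.
Now (T) is unsatisfied and unit — conflict.
Backtrack on Q: now try Q = true.
From the singleton clause (!R), R = false.
From the singleton clause (P), P = true.
From the singleton clause (!U), U = false.
From the singleton clause (S), S = true.
From the singleton clause (!T), T = false.
Now (T) is unsatisfied and unit — conflict.
Neither Q = true nor Q = false works.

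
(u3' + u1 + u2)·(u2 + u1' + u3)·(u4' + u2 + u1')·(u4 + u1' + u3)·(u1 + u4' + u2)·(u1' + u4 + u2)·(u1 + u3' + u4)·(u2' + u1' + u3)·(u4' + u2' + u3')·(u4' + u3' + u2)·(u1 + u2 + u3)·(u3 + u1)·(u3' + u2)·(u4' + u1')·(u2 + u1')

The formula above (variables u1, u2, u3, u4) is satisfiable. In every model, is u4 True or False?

Suppose u4 = 1.
(u1') alone gives u1 = 0.
(u2) alone gives u2 = 1.
(u3') alone gives u3 = 0.
But (u3) is also a unit clause — contradiction.
So every satisfying assignment has u4 = False.

False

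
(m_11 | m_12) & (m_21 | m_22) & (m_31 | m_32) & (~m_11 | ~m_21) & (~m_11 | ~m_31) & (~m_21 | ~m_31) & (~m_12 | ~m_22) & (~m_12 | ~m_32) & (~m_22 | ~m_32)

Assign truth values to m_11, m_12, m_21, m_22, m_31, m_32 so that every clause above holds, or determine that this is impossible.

Branch on m_11: set m_11 = 1.
Unit clause (~m_21) forces m_21 = 0.
Unit clause (m_22) forces m_22 = 1.
Unit clause (~m_31) forces m_31 = 0.
Unit clause (m_32) forces m_32 = 1.
Now (~m_32) is unsatisfied and unit — conflict.
Undo m_11 and try m_11 = 0.
Unit clause (m_12) forces m_12 = 1.
Unit clause (~m_22) forces m_22 = 0.
Unit clause (m_21) forces m_21 = 1.
Unit clause (~m_31) forces m_31 = 0.
Unit clause (m_32) forces m_32 = 1.
Now (~m_32) is unsatisfied and unit — conflict.
Both values of m_11 lead to a conflict.

UNSATISFIABLE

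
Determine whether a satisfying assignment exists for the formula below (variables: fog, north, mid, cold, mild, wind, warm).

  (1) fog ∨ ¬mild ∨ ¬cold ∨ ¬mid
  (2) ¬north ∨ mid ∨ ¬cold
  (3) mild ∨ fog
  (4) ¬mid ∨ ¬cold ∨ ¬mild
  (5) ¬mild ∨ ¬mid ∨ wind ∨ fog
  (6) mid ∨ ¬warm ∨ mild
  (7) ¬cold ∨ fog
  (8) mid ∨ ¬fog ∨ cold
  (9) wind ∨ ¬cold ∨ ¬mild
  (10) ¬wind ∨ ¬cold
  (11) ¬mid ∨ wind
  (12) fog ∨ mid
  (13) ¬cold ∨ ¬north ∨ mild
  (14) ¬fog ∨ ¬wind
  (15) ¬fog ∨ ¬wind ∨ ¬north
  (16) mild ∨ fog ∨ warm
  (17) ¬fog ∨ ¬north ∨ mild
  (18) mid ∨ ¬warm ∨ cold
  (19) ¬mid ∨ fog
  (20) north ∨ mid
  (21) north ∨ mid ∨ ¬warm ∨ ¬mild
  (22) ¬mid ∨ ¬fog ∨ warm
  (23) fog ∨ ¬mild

Try mild = True.
The clause (fog) is unit, so fog = True.
The clause (¬wind) is unit, so wind = False.
The clause (¬cold) is unit, so cold = False.
The clause (mid) is unit, so mid = True.
Now (¬mid) is unsatisfied and unit — conflict.
Undo mild and try mild = False.
The clause (fog) is unit, so fog = True.
The clause (¬wind) is unit, so wind = False.
The clause (¬mid) is unit, so mid = False.
The clause (¬warm) is unit, so warm = False.
The clause (cold) is unit, so cold = True.
The clause (¬north) is unit, so north = False.
Now (north) is unsatisfied and unit — conflict.
Both values of mild lead to a conflict.
No assignment satisfies every clause.

No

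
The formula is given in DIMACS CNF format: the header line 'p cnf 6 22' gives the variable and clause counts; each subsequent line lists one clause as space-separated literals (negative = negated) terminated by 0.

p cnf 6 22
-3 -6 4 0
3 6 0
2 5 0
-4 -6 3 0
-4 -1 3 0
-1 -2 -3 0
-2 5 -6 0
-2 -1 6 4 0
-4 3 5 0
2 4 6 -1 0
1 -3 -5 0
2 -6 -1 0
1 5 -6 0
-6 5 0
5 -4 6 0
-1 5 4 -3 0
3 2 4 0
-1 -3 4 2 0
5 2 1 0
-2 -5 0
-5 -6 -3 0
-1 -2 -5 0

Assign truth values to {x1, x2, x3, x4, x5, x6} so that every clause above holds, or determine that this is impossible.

Suppose x3 = True.
Suppose x6 = False.
Suppose x2 = True.
From the singleton clause (¬x1), x1 = False.
From the singleton clause (¬x5), x5 = False.
From the singleton clause (¬x4), x4 = False.
All clauses are satisfied.

x1 ↦ False, x2 ↦ True, x3 ↦ True, x4 ↦ False, x5 ↦ False, x6 ↦ False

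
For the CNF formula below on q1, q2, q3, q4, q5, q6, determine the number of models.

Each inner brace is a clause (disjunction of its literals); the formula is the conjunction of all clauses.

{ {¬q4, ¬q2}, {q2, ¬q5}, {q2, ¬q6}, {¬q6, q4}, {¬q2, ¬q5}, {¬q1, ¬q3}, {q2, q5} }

There are 2^6 = 64 truth assignments over (q1, q2, q3, q4, q5, q6).
Split on q4. With q4 = True, the clauses containing q4 are satisfied and ¬q4 drops from the rest; 0 of the 2^5 = 32 assignments to the other variables satisfy what remains.
With q4 = False, by the same count on the reduced clause set, 3 assignments work.
Total: 0 + 3 = 3.

3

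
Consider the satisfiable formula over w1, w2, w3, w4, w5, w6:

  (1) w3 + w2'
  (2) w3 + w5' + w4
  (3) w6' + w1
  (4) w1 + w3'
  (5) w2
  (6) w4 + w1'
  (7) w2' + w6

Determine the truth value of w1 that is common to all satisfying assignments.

Suppose w1 = 0.
From the singleton clause (w6'), w6 = 0.
From the singleton clause (w3'), w3 = 0.
From the singleton clause (w2'), w2 = 0.
But (w2) is also a unit clause — contradiction.
So every satisfying assignment has w1 = True.

True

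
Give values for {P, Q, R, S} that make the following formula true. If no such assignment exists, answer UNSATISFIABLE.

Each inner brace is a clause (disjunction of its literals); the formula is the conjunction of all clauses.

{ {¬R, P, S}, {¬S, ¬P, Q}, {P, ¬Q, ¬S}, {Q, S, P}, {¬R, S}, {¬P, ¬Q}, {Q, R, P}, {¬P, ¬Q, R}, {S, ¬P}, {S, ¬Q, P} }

Try R = True.
(S) alone gives S = True.
Try P = False.
(¬Q) alone gives Q = False.
All clauses are satisfied.

P: False,  Q: False,  R: True,  S: True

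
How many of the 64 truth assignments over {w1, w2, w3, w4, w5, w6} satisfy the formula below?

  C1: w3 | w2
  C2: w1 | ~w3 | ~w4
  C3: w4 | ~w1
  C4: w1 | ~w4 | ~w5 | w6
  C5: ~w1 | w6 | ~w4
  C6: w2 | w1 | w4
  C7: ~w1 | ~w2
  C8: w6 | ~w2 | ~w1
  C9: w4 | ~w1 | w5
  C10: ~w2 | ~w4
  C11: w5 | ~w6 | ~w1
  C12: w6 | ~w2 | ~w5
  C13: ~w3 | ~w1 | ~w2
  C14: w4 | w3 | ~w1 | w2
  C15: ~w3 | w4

There are 2^6 = 64 truth assignments over (w1, w2, w3, w4, w5, w6).
Split on w5. With w5 = 1, the clauses containing w5 are satisfied and ~w5 drops from the rest; 2 of the 2^5 = 32 assignments to the other variables satisfy what remains.
With w5 = 0, by the same count on the reduced clause set, 2 assignments work.
(One model: w1=F, w2=T, w3=F, w4=F, w5=F, w6=F.)
Total: 2 + 2 = 4.

4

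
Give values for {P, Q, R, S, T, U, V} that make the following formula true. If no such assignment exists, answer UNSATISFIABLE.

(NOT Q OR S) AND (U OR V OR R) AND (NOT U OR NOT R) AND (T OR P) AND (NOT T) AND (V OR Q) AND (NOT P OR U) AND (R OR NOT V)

P ↦ true, Q ↦ true, R ↦ false, S ↦ true, T ↦ false, U ↦ true, V ↦ false

From the singleton clause (NOT T), T = false.
From the singleton clause (P), P = true.
From the singleton clause (U), U = true.
From the singleton clause (NOT R), R = false.
From the singleton clause (NOT V), V = false.
From the singleton clause (Q), Q = true.
From the singleton clause (S), S = true.
This assignment satisfies each clause.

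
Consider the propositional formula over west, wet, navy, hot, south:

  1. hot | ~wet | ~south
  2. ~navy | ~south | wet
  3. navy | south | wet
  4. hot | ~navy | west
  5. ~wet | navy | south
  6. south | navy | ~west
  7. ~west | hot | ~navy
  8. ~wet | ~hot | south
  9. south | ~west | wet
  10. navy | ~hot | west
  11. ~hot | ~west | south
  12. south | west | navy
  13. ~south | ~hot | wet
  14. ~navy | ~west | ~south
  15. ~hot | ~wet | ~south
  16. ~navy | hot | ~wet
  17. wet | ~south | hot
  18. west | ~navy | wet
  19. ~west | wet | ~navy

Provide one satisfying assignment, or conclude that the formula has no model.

Branch on hot: set hot = 1.
Branch on wet: set wet = 0.
From the singleton clause (~south), south = 0.
From the singleton clause (navy), navy = 1.
From the singleton clause (~west), west = 0.
Now (west) is unsatisfied and unit — conflict.
So wet must be the other value — set wet = 1.
From the singleton clause (south), south = 1.
Now (~south) is unsatisfied and unit — conflict.
Both values of wet lead to a conflict.
So hot must be the other value — set hot = 0.
Branch on wet: set wet = 0.
From the singleton clause (~south), south = 0.
From the singleton clause (navy), navy = 1.
From the singleton clause (west), west = 1.
Now (~west) is unsatisfied and unit — conflict.
So wet must be the other value — set wet = 1.
From the singleton clause (~south), south = 0.
From the singleton clause (navy), navy = 1.
Now (~navy) is unsatisfied and unit — conflict.
Both values of wet lead to a conflict.
Both values of hot lead to a conflict.

UNSATISFIABLE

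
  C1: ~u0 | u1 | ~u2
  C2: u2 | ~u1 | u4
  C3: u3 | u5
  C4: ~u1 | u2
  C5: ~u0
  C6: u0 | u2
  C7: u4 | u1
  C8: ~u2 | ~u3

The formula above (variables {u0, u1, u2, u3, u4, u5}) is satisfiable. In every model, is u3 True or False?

Suppose u3 = 1.
The clause (~u0) is unit, so u0 = 0.
The clause (u2) is unit, so u2 = 1.
But (~u2) is also a unit clause — contradiction.
So every satisfying assignment has u3 = False.

False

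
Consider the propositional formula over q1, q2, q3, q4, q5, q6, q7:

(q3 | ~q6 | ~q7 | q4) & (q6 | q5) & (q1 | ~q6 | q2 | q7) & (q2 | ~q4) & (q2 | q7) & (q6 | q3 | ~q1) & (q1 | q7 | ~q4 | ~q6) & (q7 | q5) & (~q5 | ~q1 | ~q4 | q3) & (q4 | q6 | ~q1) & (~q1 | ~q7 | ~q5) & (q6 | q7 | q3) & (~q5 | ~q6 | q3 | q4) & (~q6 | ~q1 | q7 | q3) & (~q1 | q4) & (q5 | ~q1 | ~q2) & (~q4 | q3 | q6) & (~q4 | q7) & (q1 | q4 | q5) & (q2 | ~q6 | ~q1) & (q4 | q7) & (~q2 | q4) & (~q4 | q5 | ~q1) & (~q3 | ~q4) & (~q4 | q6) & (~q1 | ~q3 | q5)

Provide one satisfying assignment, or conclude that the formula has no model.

Try q6 = 1.
Try q2 = 1.
From the singleton clause (q4), q4 = 1.
From the singleton clause (q7), q7 = 1.
From the singleton clause (~q3), q3 = 0.
Try q5 = 0.
From the singleton clause (~q1), q1 = 0.
All clauses are satisfied.

q1 ↦ 0, q2 ↦ 1, q3 ↦ 0, q4 ↦ 1, q5 ↦ 0, q6 ↦ 1, q7 ↦ 1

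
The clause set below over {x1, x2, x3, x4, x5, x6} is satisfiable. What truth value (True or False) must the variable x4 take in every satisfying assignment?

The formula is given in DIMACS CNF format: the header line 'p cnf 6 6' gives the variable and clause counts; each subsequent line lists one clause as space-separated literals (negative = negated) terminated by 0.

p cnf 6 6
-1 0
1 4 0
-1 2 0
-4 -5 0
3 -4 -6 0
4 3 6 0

Suppose x4 = False.
Unit clause (¬x1) forces x1 = False.
That conflicts with the unit clause (x1).
So every satisfying assignment has x4 = True.

True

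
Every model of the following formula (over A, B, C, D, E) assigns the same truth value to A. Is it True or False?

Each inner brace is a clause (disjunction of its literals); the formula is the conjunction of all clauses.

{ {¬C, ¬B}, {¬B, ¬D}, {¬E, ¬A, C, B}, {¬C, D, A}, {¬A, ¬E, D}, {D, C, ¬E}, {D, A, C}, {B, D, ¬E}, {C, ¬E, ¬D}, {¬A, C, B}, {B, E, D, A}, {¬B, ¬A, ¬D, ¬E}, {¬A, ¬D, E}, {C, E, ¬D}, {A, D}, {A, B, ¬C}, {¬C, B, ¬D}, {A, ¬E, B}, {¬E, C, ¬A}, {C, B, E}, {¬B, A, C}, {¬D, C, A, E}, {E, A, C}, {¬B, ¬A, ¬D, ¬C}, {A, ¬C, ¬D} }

Suppose A = False.
Unit clause (D) forces D = True.
Unit clause (¬B) forces B = False.
Unit clause (¬C) forces C = False.
Unit clause (¬E) forces E = False.
That conflicts with the unit clause (E).
So every satisfying assignment has A = True.

True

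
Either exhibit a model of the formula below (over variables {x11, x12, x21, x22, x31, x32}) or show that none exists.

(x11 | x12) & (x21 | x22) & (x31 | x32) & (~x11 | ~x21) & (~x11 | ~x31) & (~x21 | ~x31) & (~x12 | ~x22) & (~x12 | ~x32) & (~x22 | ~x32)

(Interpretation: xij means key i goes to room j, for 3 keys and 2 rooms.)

UNSATISFIABLE

Suppose x11 = 1.
From the singleton clause (~x21), x21 = 0.
From the singleton clause (x22), x22 = 1.
From the singleton clause (~x31), x31 = 0.
From the singleton clause (x32), x32 = 1.
Now (~x32) is unsatisfied and unit — conflict.
Undo x11 and try x11 = 0.
From the singleton clause (x12), x12 = 1.
From the singleton clause (~x22), x22 = 0.
From the singleton clause (x21), x21 = 1.
From the singleton clause (~x31), x31 = 0.
From the singleton clause (x32), x32 = 1.
Now (~x32) is unsatisfied and unit — conflict.
Both values of x11 lead to a conflict.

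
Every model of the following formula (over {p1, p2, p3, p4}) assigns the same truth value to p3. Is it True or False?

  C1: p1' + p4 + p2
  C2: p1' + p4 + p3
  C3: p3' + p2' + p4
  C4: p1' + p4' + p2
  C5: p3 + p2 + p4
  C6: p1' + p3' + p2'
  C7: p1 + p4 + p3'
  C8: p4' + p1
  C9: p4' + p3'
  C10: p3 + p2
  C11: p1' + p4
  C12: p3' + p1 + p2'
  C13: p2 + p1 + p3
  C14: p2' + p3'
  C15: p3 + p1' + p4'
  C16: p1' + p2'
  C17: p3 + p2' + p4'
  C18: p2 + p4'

Suppose p3 = 1.
Unit clause (p4') forces p4 = 0.
Unit clause (p2') forces p2 = 0.
Unit clause (p1') forces p1 = 0.
But (p1) is also a unit clause — contradiction.
So every satisfying assignment has p3 = False.

False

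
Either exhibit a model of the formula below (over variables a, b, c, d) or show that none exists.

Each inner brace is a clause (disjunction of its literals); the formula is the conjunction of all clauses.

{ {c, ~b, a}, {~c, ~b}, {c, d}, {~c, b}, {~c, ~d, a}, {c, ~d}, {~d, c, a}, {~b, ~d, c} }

UNSATISFIABLE

Try c = 0.
The clause (d) is unit, so d = 1.
Now (~d) is unsatisfied and unit — conflict.
So c must be the other value — set c = 1.
The clause (~b) is unit, so b = 0.
Now (b) is unsatisfied and unit — conflict.
Either choice for c ends in contradiction.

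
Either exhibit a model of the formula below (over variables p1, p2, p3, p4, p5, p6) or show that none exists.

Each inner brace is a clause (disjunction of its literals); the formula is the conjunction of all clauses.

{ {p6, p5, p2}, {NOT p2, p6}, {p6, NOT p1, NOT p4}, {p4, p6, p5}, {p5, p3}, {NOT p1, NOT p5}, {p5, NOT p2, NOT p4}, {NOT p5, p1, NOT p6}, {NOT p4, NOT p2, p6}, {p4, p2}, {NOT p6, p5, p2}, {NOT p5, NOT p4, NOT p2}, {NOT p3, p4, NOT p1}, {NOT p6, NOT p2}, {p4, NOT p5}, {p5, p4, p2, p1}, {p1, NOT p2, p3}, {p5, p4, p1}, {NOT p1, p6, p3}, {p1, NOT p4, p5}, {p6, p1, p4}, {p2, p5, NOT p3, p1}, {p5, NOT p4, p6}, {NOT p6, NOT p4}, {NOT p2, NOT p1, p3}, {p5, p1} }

p1: false,  p2: false,  p3: false,  p4: true,  p5: true,  p6: false

Suppose p2 = false.
Unit clause (p4) forces p4 = true.
Unit clause (NOT p6) forces p6 = false.
Unit clause (p5) forces p5 = true.
Unit clause (NOT p1) forces p1 = false.
No clause remains; p3 is free.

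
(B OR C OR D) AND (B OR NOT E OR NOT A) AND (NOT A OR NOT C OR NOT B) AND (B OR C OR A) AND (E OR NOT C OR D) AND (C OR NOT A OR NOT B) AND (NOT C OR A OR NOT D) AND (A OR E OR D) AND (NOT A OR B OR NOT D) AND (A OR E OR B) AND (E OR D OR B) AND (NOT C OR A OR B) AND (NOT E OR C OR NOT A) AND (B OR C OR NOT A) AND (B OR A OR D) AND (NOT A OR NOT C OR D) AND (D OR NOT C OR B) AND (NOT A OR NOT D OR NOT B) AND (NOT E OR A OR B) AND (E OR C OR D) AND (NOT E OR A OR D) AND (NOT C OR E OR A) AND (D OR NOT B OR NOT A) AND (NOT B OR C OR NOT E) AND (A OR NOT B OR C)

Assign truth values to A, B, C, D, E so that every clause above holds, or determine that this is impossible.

Branch on B: set B = true.
Branch on A: set A = false.
(C) alone gives C = true.
(NOT D) alone gives D = false.
(E) alone gives E = true.
That conflicts with the unit clause (NOT E).
Backtrack on A: now try A = true.
(NOT C) alone gives C = false.
That conflicts with the unit clause (C).
Either choice for A ends in contradiction.
Backtrack on B: now try B = false.
Branch on C: set C = true.
(A) alone gives A = true.
(NOT E) alone gives E = false.
(D) alone gives D = true.
That conflicts with the unit clause (NOT D).
Backtrack on C: now try C = false.
(D) alone gives D = true.
(A) alone gives A = true.
That conflicts with the unit clause (NOT A).
Either choice for C ends in contradiction.
Either choice for B ends in contradiction.

UNSATISFIABLE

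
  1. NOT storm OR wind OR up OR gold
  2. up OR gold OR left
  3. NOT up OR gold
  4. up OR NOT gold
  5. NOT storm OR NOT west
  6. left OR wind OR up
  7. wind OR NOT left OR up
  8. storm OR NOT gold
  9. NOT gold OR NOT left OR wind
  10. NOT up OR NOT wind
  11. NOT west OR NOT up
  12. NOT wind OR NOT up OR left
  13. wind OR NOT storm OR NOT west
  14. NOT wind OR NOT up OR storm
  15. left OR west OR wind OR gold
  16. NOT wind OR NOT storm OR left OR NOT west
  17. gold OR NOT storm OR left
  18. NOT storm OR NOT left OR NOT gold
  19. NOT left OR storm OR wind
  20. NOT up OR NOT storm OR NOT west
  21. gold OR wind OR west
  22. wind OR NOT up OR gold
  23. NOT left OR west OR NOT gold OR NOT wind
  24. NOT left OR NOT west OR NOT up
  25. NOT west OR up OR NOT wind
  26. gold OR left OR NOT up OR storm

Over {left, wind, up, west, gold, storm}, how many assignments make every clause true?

There are 2^6 = 64 truth assignments over (left, wind, up, west, gold, storm).
Split on left. With left = true, the clauses containing left are satisfied and NOT left drops from the rest; 2 of the 2^5 = 32 assignments to the other variables satisfy what remains.
With left = false, by the same count on the reduced clause set, 1 assignment works.
Total: 2 + 1 = 3.

3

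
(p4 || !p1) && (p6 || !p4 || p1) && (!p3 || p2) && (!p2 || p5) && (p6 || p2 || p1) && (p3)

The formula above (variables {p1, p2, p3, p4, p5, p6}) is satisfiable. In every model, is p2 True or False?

Suppose p2 = false.
The clause (!p3) is unit, so p3 = false.
That conflicts with the unit clause (p3).
So every satisfying assignment has p2 = True.

True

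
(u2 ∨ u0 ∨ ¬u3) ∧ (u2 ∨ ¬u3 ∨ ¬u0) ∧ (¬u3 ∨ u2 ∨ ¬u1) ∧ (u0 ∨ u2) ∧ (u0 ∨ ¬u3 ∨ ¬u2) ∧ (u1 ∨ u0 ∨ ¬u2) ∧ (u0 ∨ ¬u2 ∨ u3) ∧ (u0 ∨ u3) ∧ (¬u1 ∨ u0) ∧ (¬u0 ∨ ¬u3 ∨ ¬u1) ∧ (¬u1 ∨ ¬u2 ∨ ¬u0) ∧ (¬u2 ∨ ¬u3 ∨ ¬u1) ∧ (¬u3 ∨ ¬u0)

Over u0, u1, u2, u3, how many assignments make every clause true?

There are 2^4 = 16 truth assignments over (u0, u1, u2, u3).
Check each against the 13 clauses (columns in the order u0, u1, u2, u3):
  F F F F  ✗ fails (u0 ∨ u2)
  F F F T  ✗ fails (u2 ∨ u0 ∨ ¬u3)
  F F T F  ✗ fails (u1 ∨ u0 ∨ ¬u2)
  F F T T  ✗ fails (u0 ∨ ¬u3 ∨ ¬u2)
  F T F F  ✗ fails (u0 ∨ u2)
  F T F T  ✗ fails (u2 ∨ u0 ∨ ¬u3)
  F T T F  ✗ fails (u0 ∨ ¬u2 ∨ u3)
  F T T T  ✗ fails (u0 ∨ ¬u3 ∨ ¬u2)
  T F F F  ✓ satisfies all
  T F F T  ✗ fails (u2 ∨ ¬u3 ∨ ¬u0)
  T F T F  ✓ satisfies all
  T F T T  ✗ fails (¬u3 ∨ ¬u0)
  T T F F  ✓ satisfies all
  T T F T  ✗ fails (u2 ∨ ¬u3 ∨ ¬u0)
  T T T F  ✗ fails (¬u1 ∨ ¬u2 ∨ ¬u0)
  T T T T  ✗ fails (¬u0 ∨ ¬u3 ∨ ¬u1)
3 of the 16 rows are models.

3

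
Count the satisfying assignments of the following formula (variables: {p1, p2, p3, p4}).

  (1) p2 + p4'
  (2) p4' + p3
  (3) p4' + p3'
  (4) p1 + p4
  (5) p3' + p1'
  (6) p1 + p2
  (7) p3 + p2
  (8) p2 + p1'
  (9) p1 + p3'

1

There are 2^4 = 16 truth assignments over (p1, p2, p3, p4).
Check each against the 9 clauses (columns in the order p1, p2, p3, p4):
  F F F F  ✗ fails (p1 + p4)
  F F F T  ✗ fails (p2 + p4')
  F F T F  ✗ fails (p1 + p4)
  F F T T  ✗ fails (p2 + p4')
  F T F F  ✗ fails (p1 + p4)
  F T F T  ✗ fails (p4' + p3)
  F T T F  ✗ fails (p1 + p4)
  F T T T  ✗ fails (p4' + p3')
  T F F F  ✗ fails (p3 + p2)
  T F F T  ✗ fails (p2 + p4')
  T F T F  ✗ fails (p3' + p1')
  T F T T  ✗ fails (p2 + p4')
  T T F F  ✓ satisfies all
  T T F T  ✗ fails (p4' + p3)
  T T T F  ✗ fails (p3' + p1')
  T T T T  ✗ fails (p4' + p3')
1 of the 16 rows is a model.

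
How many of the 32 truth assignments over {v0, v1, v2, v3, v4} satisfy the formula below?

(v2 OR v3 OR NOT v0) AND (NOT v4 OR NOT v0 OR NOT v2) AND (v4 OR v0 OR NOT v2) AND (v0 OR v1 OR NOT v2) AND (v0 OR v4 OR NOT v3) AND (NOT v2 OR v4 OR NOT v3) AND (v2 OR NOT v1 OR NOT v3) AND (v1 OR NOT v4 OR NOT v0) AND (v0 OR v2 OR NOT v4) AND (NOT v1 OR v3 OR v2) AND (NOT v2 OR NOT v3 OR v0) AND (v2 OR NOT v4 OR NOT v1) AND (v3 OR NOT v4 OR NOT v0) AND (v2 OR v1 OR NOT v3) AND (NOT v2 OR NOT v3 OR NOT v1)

4

There are 2^5 = 32 truth assignments over (v0, v1, v2, v3, v4).
Split on v1. With v1 = true, the clauses containing v1 are satisfied and NOT v1 drops from the rest; 2 of the 2^4 = 16 assignments to the other variables satisfy what remains.
With v1 = false, by the same count on the reduced clause set, 2 assignments work.
(One model: v0=F, v1=F, v2=F, v3=F, v4=F.)
Total: 2 + 2 = 4.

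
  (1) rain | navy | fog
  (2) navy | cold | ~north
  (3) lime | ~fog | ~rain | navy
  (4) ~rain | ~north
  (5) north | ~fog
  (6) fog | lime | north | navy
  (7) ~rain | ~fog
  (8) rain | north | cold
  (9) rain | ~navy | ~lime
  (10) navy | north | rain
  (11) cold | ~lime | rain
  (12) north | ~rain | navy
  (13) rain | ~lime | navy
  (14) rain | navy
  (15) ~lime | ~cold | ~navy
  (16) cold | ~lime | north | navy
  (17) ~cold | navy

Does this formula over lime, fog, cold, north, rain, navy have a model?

Satisfiable

Case rain = 0:
The clause (navy) is unit, so navy = 1.
The clause (~lime) is unit, so lime = 0.
Case north = 1:
Every clause is now satisfied; fog, cold are unconstrained.
A satisfying assignment: lime: 0, fog: 0, cold: 0, north: 1, rain: 0, navy: 1.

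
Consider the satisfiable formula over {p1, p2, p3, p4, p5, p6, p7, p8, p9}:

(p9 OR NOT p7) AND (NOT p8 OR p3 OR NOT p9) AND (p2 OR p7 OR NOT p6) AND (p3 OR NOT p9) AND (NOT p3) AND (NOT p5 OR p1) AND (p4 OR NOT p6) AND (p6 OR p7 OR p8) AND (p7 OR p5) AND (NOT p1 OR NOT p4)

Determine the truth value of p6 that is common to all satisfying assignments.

False

Suppose p6 = true.
Unit clause (NOT p3) forces p3 = false.
Unit clause (NOT p9) forces p9 = false.
Unit clause (NOT p7) forces p7 = false.
Unit clause (p2) forces p2 = true.
Unit clause (p4) forces p4 = true.
Unit clause (p5) forces p5 = true.
Unit clause (p1) forces p1 = true.
Now (NOT p1) is unsatisfied and unit — conflict.
So every satisfying assignment has p6 = False.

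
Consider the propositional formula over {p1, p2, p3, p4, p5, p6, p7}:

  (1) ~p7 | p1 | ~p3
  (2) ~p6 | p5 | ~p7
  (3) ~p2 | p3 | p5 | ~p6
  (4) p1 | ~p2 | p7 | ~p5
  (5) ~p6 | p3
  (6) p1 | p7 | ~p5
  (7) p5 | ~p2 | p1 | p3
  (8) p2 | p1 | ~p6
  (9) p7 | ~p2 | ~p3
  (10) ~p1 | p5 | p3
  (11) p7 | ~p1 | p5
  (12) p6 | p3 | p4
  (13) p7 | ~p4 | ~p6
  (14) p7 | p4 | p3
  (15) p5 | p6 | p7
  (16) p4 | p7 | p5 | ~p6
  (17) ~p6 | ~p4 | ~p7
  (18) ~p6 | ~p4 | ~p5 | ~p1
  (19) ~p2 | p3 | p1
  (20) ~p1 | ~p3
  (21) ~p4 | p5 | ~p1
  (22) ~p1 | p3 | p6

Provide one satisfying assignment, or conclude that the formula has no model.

Branch on p6: set p6 = 0.
Branch on p3: set p3 = 0.
Unit clause (p4) forces p4 = 1.
Unit clause (~p1) forces p1 = 0.
Unit clause (~p2) forces p2 = 0.
Branch on p7: set p7 = 1.
All clauses hold; p5 can take either value.

p1: 0; p2: 0; p3: 0; p4: 1; p5: 1; p6: 0; p7: 1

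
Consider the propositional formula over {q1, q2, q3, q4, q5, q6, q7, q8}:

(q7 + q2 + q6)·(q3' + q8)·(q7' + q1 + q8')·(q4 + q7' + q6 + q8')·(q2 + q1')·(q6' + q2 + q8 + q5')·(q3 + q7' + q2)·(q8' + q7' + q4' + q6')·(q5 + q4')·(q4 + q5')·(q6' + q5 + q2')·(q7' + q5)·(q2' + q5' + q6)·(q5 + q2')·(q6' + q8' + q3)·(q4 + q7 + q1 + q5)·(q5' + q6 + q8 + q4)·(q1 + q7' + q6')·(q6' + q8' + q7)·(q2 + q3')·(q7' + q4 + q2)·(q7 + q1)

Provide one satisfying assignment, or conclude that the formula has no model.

Case q3 = 0:
Case q2 = 1:
The clause (q5) is unit, so q5 = 1.
The clause (q4) is unit, so q4 = 1.
The clause (q6) is unit, so q6 = 1.
The clause (q8') is unit, so q8 = 0.
Case q1 = 1:
No clause remains; q7 is free.

q1=1,  q2=1,  q3=0,  q4=1,  q5=1,  q6=1,  q7=0,  q8=0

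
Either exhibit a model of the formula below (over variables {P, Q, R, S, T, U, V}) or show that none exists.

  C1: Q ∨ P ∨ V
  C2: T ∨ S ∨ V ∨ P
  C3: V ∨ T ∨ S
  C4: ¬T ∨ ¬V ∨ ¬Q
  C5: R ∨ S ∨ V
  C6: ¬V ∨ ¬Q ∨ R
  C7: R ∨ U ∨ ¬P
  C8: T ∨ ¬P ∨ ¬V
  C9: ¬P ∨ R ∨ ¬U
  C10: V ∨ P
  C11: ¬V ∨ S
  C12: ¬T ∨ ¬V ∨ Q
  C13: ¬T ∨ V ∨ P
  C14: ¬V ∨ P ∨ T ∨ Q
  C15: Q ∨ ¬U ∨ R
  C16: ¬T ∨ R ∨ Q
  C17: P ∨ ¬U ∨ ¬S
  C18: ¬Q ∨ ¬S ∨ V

P: True,  Q: True,  R: True,  S: False,  T: True,  U: False,  V: False

Case V = False:
From the singleton clause (P), P = True.
Case T = True:
Case R = True:
Case Q = True:
From the singleton clause (¬S), S = False.
Every clause is now satisfied; U is unconstrained.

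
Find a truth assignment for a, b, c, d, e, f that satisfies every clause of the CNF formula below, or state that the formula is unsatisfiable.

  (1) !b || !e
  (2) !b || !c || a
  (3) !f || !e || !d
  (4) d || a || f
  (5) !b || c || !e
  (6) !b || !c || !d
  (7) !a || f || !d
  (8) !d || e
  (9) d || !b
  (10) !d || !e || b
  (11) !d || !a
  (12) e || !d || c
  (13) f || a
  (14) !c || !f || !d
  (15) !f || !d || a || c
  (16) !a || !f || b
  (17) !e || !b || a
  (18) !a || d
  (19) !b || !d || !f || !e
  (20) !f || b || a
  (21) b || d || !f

Suppose b = false.
Suppose d = false.
From the singleton clause (!a), a = false.
From the singleton clause (f), f = true.
That conflicts with the unit clause (!f).
So d must be the other value — set d = true.
From the singleton clause (e), e = true.
That conflicts with the unit clause (!e).
Both values of d lead to a conflict.
So b must be the other value — set b = true.
From the singleton clause (!e), e = false.
From the singleton clause (!d), d = false.
That conflicts with the unit clause (d).
Both values of b lead to a conflict.

UNSATISFIABLE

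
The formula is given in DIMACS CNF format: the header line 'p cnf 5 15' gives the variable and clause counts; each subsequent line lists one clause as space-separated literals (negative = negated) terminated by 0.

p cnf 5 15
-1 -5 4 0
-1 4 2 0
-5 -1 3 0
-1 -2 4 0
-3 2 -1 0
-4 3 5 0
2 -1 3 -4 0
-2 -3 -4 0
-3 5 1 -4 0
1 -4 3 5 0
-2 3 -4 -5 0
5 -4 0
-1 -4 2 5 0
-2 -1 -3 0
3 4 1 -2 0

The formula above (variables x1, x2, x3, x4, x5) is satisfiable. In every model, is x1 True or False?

False

Suppose x1 = True.
Case x5 = False:
Unit clause (¬x4) forces x4 = False.
Unit clause (x2) forces x2 = True.
Now (¬x2) is unsatisfied and unit — conflict.
Backtrack on x5: now try x5 = True.
Unit clause (x4) forces x4 = True.
Unit clause (x3) forces x3 = True.
Unit clause (x2) forces x2 = True.
Now (¬x2) is unsatisfied and unit — conflict.
Both values of x5 lead to a conflict.
So every satisfying assignment has x1 = False.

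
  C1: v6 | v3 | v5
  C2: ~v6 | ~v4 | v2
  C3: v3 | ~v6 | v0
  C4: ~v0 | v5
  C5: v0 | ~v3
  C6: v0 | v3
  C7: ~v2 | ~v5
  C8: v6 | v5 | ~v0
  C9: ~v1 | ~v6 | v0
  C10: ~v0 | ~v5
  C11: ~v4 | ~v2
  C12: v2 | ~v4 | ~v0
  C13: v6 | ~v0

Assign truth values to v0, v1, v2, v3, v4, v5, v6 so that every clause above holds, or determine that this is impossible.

Try v0 = 0.
The clause (~v3) is unit, so v3 = 0.
But (v3) is also a unit clause — contradiction.
Undo v0 and try v0 = 1.
The clause (v5) is unit, so v5 = 1.
But (~v5) is also a unit clause — contradiction.
Both values of v0 lead to a conflict.

UNSATISFIABLE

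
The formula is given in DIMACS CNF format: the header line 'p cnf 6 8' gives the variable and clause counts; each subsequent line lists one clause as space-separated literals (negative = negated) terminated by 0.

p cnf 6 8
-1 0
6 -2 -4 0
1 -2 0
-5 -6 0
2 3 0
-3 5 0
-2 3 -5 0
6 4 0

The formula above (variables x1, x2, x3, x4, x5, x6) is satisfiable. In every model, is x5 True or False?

True

Suppose x5 = False.
From the singleton clause (¬x1), x1 = False.
From the singleton clause (¬x2), x2 = False.
From the singleton clause (x3), x3 = True.
Now (¬x3) is unsatisfied and unit — conflict.
So every satisfying assignment has x5 = True.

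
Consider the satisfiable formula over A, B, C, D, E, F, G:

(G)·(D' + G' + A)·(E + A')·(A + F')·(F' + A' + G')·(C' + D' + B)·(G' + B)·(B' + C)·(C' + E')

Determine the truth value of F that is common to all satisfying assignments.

False

Suppose F = 1.
Unit clause (G) forces G = 1.
Unit clause (A) forces A = 1.
Now (A') is unsatisfied and unit — conflict.
So every satisfying assignment has F = False.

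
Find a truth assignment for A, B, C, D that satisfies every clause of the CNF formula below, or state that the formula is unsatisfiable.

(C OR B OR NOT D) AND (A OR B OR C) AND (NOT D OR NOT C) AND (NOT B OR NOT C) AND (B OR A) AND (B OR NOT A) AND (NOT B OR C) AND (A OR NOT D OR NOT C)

Branch on D: set D = false.
Branch on B: set B = false.
The clause (A) is unit, so A = true.
That conflicts with the unit clause (NOT A).
So B must be the other value — set B = true.
The clause (NOT C) is unit, so C = false.
That conflicts with the unit clause (C).
Either choice for B ends in contradiction.
So D must be the other value — set D = true.
The clause (NOT C) is unit, so C = false.
The clause (B) is unit, so B = true.
That conflicts with the unit clause (NOT B).
Either choice for D ends in contradiction.

UNSATISFIABLE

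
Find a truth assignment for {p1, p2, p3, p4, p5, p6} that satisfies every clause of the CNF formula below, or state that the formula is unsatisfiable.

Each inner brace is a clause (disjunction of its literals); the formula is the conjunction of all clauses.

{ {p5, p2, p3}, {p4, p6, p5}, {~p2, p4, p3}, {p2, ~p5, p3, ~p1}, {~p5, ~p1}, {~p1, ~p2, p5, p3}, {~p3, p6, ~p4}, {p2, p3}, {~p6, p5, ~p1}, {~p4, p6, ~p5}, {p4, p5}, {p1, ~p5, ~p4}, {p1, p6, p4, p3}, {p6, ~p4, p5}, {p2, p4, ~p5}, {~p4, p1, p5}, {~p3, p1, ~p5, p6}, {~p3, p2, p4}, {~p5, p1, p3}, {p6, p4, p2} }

p1 ↦ 0, p2 ↦ 1, p3 ↦ 1, p4 ↦ 0, p5 ↦ 1, p6 ↦ 1

Branch on p5: set p5 = 1.
From the singleton clause (~p1), p1 = 0.
From the singleton clause (~p4), p4 = 0.
From the singleton clause (p2), p2 = 1.
From the singleton clause (p3), p3 = 1.
From the singleton clause (p6), p6 = 1.
This assignment satisfies each clause.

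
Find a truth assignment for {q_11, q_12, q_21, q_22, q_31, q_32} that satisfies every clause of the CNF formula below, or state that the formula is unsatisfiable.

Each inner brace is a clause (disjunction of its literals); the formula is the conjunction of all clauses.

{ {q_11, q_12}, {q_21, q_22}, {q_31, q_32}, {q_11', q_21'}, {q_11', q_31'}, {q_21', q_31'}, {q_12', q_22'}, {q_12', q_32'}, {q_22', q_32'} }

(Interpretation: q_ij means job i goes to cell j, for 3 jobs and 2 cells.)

Branch on q_11: set q_11 = 1.
Unit clause (q_21') forces q_21 = 0.
Unit clause (q_22) forces q_22 = 1.
Unit clause (q_31') forces q_31 = 0.
Unit clause (q_32) forces q_32 = 1.
Now (q_32') is unsatisfied and unit — conflict.
So q_11 must be the other value — set q_11 = 0.
Unit clause (q_12) forces q_12 = 1.
Unit clause (q_22') forces q_22 = 0.
Unit clause (q_21) forces q_21 = 1.
Unit clause (q_31') forces q_31 = 0.
Unit clause (q_32) forces q_32 = 1.
Now (q_32') is unsatisfied and unit — conflict.
Neither q_11 = 1 nor q_11 = 0 works.

UNSATISFIABLE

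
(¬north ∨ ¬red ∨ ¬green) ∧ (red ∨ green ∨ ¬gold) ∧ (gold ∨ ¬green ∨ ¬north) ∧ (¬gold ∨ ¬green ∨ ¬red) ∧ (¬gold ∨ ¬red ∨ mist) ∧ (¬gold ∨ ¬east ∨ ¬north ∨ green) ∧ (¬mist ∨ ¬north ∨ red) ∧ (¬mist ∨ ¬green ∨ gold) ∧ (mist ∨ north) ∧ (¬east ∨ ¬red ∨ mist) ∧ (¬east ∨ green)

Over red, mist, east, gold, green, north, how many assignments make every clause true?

There are 2^6 = 64 truth assignments over (red, mist, east, gold, green, north).
Split on mist. With mist = True, the clauses containing mist are satisfied and ¬mist drops from the rest; 7 of the 2^5 = 32 assignments to the other variables satisfy what remains.
With mist = False, by the same count on the reduced clause set, 4 assignments work.
Total: 7 + 4 = 11.

11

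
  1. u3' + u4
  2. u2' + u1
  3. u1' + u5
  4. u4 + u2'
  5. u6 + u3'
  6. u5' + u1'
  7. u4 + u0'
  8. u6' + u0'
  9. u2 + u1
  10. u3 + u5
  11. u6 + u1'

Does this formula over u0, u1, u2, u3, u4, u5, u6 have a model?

No, unsatisfiable

Branch on u3: set u3 = 0.
The clause (u5) is unit, so u5 = 1.
The clause (u1') is unit, so u1 = 0.
The clause (u2') is unit, so u2 = 0.
But (u2) is also a unit clause — contradiction.
So u3 must be the other value — set u3 = 1.
The clause (u4) is unit, so u4 = 1.
The clause (u6) is unit, so u6 = 1.
The clause (u0') is unit, so u0 = 0.
Branch on u2: set u2 = 0.
The clause (u1) is unit, so u1 = 1.
The clause (u5) is unit, so u5 = 1.
But (u5') is also a unit clause — contradiction.
So u2 must be the other value — set u2 = 1.
The clause (u1) is unit, so u1 = 1.
The clause (u5) is unit, so u5 = 1.
But (u5') is also a unit clause — contradiction.
Both values of u2 lead to a conflict.
Both values of u3 lead to a conflict.
No assignment satisfies every clause.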